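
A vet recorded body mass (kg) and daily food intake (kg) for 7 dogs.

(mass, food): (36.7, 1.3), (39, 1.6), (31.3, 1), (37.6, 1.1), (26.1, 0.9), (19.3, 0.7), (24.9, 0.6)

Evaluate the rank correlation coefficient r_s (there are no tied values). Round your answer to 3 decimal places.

Rank mass: 5, 7, 4, 6, 3, 1, 2
Rank food: 6, 7, 4, 5, 3, 2, 1
d = rank(mass) − rank(food): -1, 0, 0, 1, 0, -1, 1; Σd² = 4
ρ = 1 − 6Σd² / [n(n²−1)] = 1 − 6×4 / (7×48) = 1 − 24/336 ≈ 0.929

0.929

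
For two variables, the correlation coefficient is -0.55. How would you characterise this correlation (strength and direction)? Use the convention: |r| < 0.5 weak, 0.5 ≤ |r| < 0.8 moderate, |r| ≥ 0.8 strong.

r = -0.55 < 0 so the relationship is negative.
|r| = 0.55, which falls in the moderate range.

moderate negative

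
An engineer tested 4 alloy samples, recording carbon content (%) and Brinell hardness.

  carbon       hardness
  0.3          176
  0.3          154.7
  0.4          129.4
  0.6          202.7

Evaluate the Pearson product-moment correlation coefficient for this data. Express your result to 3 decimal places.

n = 4, Σx = 1.6, Σy = 662.8, Σx² = 0.7, Σy² = 112739.74, Σxy = 272.59
nΣxy − ΣxΣy = 1090.36 − 1060.48 = 29.88
nΣx² − (Σx)² = 2.8 − 2.56 = 0.24; nΣy² − (Σy)² = 450958.96 − 439303.84 = 11655.12
r = 29.88 / √(0.24 × 11655.12) = 29.88 / 52.8888 ≈ 0.565

0.565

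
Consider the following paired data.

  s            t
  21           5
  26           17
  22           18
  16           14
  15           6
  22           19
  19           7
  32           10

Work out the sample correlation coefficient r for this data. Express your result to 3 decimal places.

n = 8, Σs = 173, Σt = 96, Σs² = 3951, Σt² = 1380, Σst = 2128
nΣst − ΣsΣt = 17024 − 16608 = 416
nΣs² − (Σs)² = 31608 − 29929 = 1679; nΣt² − (Σt)² = 11040 − 9216 = 1824
r = 416 / √(1679 × 1824) = 416 / 1749.9989 ≈ 0.238

0.238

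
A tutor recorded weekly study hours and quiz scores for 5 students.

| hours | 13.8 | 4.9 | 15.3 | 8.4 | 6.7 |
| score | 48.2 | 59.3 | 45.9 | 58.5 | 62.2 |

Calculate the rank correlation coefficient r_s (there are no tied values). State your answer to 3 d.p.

-0.900

Rank hours: 4, 1, 5, 3, 2
Rank score: 2, 4, 1, 3, 5
d = rank(hours) − rank(score): 2, -3, 4, 0, -3; Σd² = 38
ρ = 1 − 6Σd² / [n(n²−1)] = 1 − 6×38 / (5×24) = 1 − 228/120 ≈ -0.900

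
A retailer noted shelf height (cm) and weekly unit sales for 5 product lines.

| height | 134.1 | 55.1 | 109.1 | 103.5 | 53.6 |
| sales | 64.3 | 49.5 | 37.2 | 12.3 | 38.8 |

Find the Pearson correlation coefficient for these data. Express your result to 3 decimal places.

0.131

n = 5, Σx = 455.4, Σy = 202.1, Σx² = 46506.84, Σy² = 9625.31, Σxy = 18761.33
nΣxy − ΣxΣy = 93806.65 − 92036.34 = 1770.31
nΣx² − (Σx)² = 232534.2 − 207389.16 = 25145.04; nΣy² − (Σy)² = 48126.55 − 40844.41 = 7282.14
r = 1770.31 / √(25145.04 × 7282.14) = 1770.31 / 13531.8033 ≈ 0.131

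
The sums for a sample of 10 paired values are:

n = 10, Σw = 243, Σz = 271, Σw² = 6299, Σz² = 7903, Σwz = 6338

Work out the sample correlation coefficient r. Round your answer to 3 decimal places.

-0.527

r = (nΣwz − ΣwΣz) / √[(nΣw² − (Σw)²)(nΣz² − (Σz)²)]
Numerator: 10×6338 − 243×271 = -2473
Denominator: √[(62990 − 59049)(79030 − 73441)] = √[3941 × 5589] = 4693.2131
r = -2473 / 4693.2131 ≈ -0.527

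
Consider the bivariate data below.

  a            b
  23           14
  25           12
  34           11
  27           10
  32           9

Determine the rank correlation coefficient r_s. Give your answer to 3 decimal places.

-0.700

Rank a: 1, 2, 5, 3, 4
Rank b: 5, 4, 3, 2, 1
d = rank(a) − rank(b): -4, -2, 2, 1, 3; Σd² = 34
ρ = 1 − 6Σd² / [n(n²−1)] = 1 − 6×34 / (5×24) = 1 − 204/120 ≈ -0.700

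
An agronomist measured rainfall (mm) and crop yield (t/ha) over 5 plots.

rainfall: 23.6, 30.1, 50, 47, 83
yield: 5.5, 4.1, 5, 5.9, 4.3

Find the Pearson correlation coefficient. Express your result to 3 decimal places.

n = 5, Σx = 233.7, Σy = 24.8, Σx² = 13060.97, Σy² = 125.36, Σxy = 1137.41
nΣxy − ΣxΣy = 5687.05 − 5795.76 = -108.71
nΣx² − (Σx)² = 65304.85 − 54615.69 = 10689.16; nΣy² − (Σy)² = 626.8 − 615.04 = 11.76
r = -108.71 / √(10689.16 × 11.76) = -108.71 / 354.5483 ≈ -0.307

-0.307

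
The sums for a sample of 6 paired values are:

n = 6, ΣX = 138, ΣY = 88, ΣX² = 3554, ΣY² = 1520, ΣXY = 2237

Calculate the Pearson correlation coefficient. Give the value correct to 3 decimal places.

0.722

r = (nΣXY − ΣXΣY) / √[(nΣX² − (ΣX)²)(nΣY² − (ΣY)²)]
Numerator: 6×2237 − 138×88 = 1278
Denominator: √[(21324 − 19044)(9120 − 7744)] = √[2280 × 1376] = 1771.2369
r = 1278 / 1771.2369 ≈ 0.722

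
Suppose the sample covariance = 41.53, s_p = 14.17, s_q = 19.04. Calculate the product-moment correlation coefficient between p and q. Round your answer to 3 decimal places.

r = Cov(p,q) / (s_p · s_q) = 41.53 / (14.17 × 19.04)
  = 41.53 / 269.7968 ≈ 0.154

0.154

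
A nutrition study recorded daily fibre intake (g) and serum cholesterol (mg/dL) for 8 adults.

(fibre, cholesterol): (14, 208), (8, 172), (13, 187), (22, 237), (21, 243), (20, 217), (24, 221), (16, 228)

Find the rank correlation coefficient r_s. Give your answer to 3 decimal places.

0.786

Rank fibre: 3, 1, 2, 7, 6, 5, 8, 4
Rank cholesterol: 3, 1, 2, 7, 8, 4, 5, 6
d = rank(fibre) − rank(cholesterol): 0, 0, 0, 0, -2, 1, 3, -2; Σd² = 18
ρ = 1 − 6Σd² / [n(n²−1)] = 1 − 6×18 / (8×63) = 1 − 108/504 ≈ 0.786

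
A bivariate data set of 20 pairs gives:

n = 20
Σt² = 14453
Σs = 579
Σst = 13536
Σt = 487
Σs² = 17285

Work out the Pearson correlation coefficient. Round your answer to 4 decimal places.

r = (nΣst − ΣsΣt) / √[(nΣs² − (Σs)²)(nΣt² − (Σt)²)]
Numerator: 20×13536 − 579×487 = -11253
Denominator: √[(345700 − 335241)(289060 − 237169)] = √[10459 × 51891] = 23296.5227
r = -11253 / 23296.5227 ≈ -0.4830

-0.4830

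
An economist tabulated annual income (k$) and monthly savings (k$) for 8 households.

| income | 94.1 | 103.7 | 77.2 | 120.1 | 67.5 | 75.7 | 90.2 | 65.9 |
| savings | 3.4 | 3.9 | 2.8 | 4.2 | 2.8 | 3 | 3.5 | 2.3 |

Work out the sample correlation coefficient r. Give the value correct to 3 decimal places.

n = 8, Σx = 694.4, Σy = 25.9, Σx² = 62757.94, Σy² = 86.63, Σxy = 2328.32
nΣxy − ΣxΣy = 18626.56 − 17984.96 = 641.6
nΣx² − (Σx)² = 502063.52 − 482191.36 = 19872.16; nΣy² − (Σy)² = 693.04 − 670.81 = 22.23
r = 641.6 / √(19872.16 × 22.23) = 641.6 / 664.6489 ≈ 0.965

0.965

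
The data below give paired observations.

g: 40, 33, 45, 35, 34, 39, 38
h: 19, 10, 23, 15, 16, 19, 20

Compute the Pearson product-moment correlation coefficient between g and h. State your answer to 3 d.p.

n = 7, Σg = 264, Σh = 122, Σg² = 10060, Σh² = 2232, Σgh = 4695
nΣgh − ΣgΣh = 32865 − 32208 = 657
nΣg² − (Σg)² = 70420 − 69696 = 724; nΣh² − (Σh)² = 15624 − 14884 = 740
r = 657 / √(724 × 740) = 657 / 731.9563 ≈ 0.898

0.898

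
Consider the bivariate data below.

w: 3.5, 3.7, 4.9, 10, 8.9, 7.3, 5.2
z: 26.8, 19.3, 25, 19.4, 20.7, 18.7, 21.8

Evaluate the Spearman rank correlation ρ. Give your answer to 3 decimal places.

Rank w: 1, 2, 3, 7, 6, 5, 4
Rank z: 7, 2, 6, 3, 4, 1, 5
d = rank(w) − rank(z): -6, 0, -3, 4, 2, 4, -1; Σd² = 82
ρ = 1 − 6Σd² / [n(n²−1)] = 1 − 6×82 / (7×48) = 1 − 492/336 ≈ -0.464

-0.464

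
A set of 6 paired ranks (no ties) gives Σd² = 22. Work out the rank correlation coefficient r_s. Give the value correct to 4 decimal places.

0.3714

ρ = 1 − 6Σd² / [n(n²−1)] = 1 − 6×22 / (6×35)
  = 1 − 132/210 = 1 − 0.62857 ≈ 0.3714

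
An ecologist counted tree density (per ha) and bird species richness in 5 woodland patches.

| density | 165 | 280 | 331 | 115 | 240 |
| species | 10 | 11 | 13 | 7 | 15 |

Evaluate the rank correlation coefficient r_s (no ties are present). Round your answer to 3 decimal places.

0.700

Rank density: 2, 4, 5, 1, 3
Rank species: 2, 3, 4, 1, 5
d = rank(density) − rank(species): 0, 1, 1, 0, -2; Σd² = 6
ρ = 1 − 6Σd² / [n(n²−1)] = 1 − 6×6 / (5×24) = 1 − 36/120 ≈ 0.700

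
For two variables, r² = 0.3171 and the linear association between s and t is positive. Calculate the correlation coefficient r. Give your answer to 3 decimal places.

|r| = √0.3171 = 0.563
The association is positive, so r = 0.563.

0.563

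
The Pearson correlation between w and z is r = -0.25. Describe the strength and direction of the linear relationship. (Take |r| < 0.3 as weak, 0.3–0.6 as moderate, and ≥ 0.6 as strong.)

weak negative

r = -0.25 < 0 so the relationship is negative.
|r| = 0.25, which falls in the weak range.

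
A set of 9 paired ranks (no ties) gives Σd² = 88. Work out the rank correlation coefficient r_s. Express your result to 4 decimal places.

ρ = 1 − 6Σd² / [n(n²−1)] = 1 − 6×88 / (9×80)
  = 1 − 528/720 = 1 − 0.73333 ≈ 0.2667

0.2667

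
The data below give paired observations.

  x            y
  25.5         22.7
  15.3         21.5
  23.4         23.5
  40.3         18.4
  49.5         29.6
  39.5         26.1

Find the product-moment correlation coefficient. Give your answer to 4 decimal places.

0.4930

n = 6, Σx = 193.5, Σy = 141.8, Σx² = 7066.49, Σy² = 3425.72, Σxy = 4695.37
nΣxy − ΣxΣy = 28172.22 − 27438.3 = 733.92
nΣx² − (Σx)² = 42398.94 − 37442.25 = 4956.69; nΣy² − (Σy)² = 20554.32 − 20107.24 = 447.08
r = 733.92 / √(4956.69 × 447.08) = 733.92 / 1488.6359 ≈ 0.4930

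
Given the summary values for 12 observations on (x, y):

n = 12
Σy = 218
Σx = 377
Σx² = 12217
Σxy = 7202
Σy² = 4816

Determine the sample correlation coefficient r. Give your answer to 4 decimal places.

0.6252

r = (nΣxy − ΣxΣy) / √[(nΣx² − (Σx)²)(nΣy² − (Σy)²)]
Numerator: 12×7202 − 377×218 = 4238
Denominator: √[(146604 − 142129)(57792 − 47524)] = √[4475 × 10268] = 6778.5913
r = 4238 / 6778.5913 ≈ 0.6252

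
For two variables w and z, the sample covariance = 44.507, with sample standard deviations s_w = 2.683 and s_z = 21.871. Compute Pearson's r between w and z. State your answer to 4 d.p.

r = Cov(w,z) / (s_w · s_z) = 44.507 / (2.683 × 21.871)
  = 44.507 / 58.6799 ≈ 0.7585

0.7585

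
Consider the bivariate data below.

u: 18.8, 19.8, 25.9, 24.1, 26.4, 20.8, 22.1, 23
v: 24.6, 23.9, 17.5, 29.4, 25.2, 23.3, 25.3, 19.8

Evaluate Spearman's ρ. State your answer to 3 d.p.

Rank u: 1, 2, 7, 6, 8, 3, 4, 5
Rank v: 5, 4, 1, 8, 6, 3, 7, 2
d = rank(u) − rank(v): -4, -2, 6, -2, 2, 0, -3, 3; Σd² = 82
ρ = 1 − 6Σd² / [n(n²−1)] = 1 − 6×82 / (8×63) = 1 − 492/504 ≈ 0.024

0.024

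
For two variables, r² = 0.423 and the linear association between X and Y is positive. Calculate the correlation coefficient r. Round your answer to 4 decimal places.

|r| = √0.423 = 0.6504
The association is positive, so r = 0.6504.

0.6504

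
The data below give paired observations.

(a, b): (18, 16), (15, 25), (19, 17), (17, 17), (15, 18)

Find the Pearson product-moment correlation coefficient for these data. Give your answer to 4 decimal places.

-0.6668

n = 5, Σa = 84, Σb = 93, Σa² = 1424, Σb² = 1783, Σab = 1545
nΣab − ΣaΣb = 7725 − 7812 = -87
nΣa² − (Σa)² = 7120 − 7056 = 64; nΣb² − (Σb)² = 8915 − 8649 = 266
r = -87 / √(64 × 266) = -87 / 130.4761 ≈ -0.6668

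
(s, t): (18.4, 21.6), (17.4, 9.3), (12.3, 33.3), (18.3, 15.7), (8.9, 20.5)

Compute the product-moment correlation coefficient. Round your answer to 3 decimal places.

n = 5, Σs = 75.3, Σt = 100.4, Σs² = 1206.71, Σt² = 2328.68, Σst = 1438.61
nΣst − ΣsΣt = 7193.05 − 7560.12 = -367.07
nΣs² − (Σs)² = 6033.55 − 5670.09 = 363.46; nΣt² − (Σt)² = 11643.4 − 10080.16 = 1563.24
r = -367.07 / √(363.46 × 1563.24) = -367.07 / 753.7740 ≈ -0.487

-0.487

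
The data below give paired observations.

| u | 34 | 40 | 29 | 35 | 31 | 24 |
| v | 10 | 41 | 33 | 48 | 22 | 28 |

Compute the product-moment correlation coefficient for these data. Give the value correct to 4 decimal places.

n = 6, Σu = 193, Σv = 182, Σu² = 6359, Σv² = 6442, Σuv = 5971
nΣuv − ΣuΣv = 35826 − 35126 = 700
nΣu² − (Σu)² = 38154 − 37249 = 905; nΣv² − (Σv)² = 38652 − 33124 = 5528
r = 700 / √(905 × 5528) = 700 / 2236.7029 ≈ 0.3130

0.3130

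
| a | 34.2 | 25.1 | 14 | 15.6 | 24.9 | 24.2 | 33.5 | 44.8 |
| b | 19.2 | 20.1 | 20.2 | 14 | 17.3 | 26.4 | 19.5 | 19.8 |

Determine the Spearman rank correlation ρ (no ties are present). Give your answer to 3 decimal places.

Rank a: 7, 5, 1, 2, 4, 3, 6, 8
Rank b: 3, 6, 7, 1, 2, 8, 4, 5
d = rank(a) − rank(b): 4, -1, -6, 1, 2, -5, 2, 3; Σd² = 96
ρ = 1 − 6Σd² / [n(n²−1)] = 1 − 6×96 / (8×63) = 1 − 576/504 ≈ -0.143

-0.143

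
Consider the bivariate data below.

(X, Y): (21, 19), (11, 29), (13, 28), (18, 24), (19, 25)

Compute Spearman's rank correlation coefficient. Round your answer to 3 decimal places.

Rank X: 5, 1, 2, 3, 4
Rank Y: 1, 5, 4, 2, 3
d = rank(X) − rank(Y): 4, -4, -2, 1, 1; Σd² = 38
ρ = 1 − 6Σd² / [n(n²−1)] = 1 − 6×38 / (5×24) = 1 − 228/120 ≈ -0.900

-0.900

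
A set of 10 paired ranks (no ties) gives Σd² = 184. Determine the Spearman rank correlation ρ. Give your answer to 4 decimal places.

-0.1152

ρ = 1 − 6Σd² / [n(n²−1)] = 1 − 6×184 / (10×99)
  = 1 − 1104/990 = 1 − 1.11515 ≈ -0.1152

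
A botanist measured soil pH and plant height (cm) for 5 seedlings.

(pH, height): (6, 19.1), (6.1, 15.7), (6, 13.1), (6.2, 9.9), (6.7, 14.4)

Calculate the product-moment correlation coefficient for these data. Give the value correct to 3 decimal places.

n = 5, Σx = 31, Σy = 72.2, Σx² = 192.54, Σy² = 1088.28, Σxy = 446.83
nΣxy − ΣxΣy = 2234.15 − 2238.2 = -4.05
nΣx² − (Σx)² = 962.7 − 961 = 1.7; nΣy² − (Σy)² = 5441.4 − 5212.84 = 228.56
r = -4.05 / √(1.7 × 228.56) = -4.05 / 19.7117 ≈ -0.205

-0.205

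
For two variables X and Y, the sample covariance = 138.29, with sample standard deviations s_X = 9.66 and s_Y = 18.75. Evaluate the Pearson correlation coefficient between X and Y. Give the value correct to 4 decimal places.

0.7635

r = Cov(X,Y) / (s_X · s_Y) = 138.29 / (9.66 × 18.75)
  = 138.29 / 181.1250 ≈ 0.7635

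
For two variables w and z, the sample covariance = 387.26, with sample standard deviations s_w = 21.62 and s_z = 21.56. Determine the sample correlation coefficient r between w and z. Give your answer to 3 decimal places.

r = Cov(w,z) / (s_w · s_z) = 387.26 / (21.62 × 21.56)
  = 387.26 / 466.1272 ≈ 0.831

0.831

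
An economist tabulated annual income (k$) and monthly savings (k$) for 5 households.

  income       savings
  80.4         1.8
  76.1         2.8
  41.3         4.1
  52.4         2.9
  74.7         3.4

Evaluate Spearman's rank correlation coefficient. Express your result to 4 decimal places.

-0.9000

Rank income: 5, 4, 1, 2, 3
Rank savings: 1, 2, 5, 3, 4
d = rank(income) − rank(savings): 4, 2, -4, -1, -1; Σd² = 38
ρ = 1 − 6Σd² / [n(n²−1)] = 1 − 6×38 / (5×24) = 1 − 228/120 ≈ -0.9000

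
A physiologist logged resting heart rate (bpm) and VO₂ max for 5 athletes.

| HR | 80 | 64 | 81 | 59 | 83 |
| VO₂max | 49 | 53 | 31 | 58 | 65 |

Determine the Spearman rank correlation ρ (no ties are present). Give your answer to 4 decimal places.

Rank HR: 3, 2, 4, 1, 5
Rank VO₂max: 2, 3, 1, 4, 5
d = rank(HR) − rank(VO₂max): 1, -1, 3, -3, 0; Σd² = 20
ρ = 1 − 6Σd² / [n(n²−1)] = 1 − 6×20 / (5×24) = 1 − 120/120 ≈ 0.0000

0.0000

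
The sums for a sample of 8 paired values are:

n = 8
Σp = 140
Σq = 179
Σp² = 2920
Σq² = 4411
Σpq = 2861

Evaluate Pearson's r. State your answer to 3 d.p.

r = (nΣpq − ΣpΣq) / √[(nΣp² − (Σp)²)(nΣq² − (Σq)²)]
Numerator: 8×2861 − 140×179 = -2172
Denominator: √[(23360 − 19600)(35288 − 32041)] = √[3760 × 3247] = 3494.0979
r = -2172 / 3494.0979 ≈ -0.622

-0.622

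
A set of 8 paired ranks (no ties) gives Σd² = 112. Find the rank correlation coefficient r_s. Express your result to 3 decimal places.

ρ = 1 − 6Σd² / [n(n²−1)] = 1 − 6×112 / (8×63)
  = 1 − 672/504 = 1 − 1.3333 ≈ -0.333

-0.333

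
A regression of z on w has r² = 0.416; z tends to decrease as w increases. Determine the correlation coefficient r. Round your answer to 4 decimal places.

|r| = √0.416 = 0.6450
The association is negative, so r = −0.6450.

-0.6450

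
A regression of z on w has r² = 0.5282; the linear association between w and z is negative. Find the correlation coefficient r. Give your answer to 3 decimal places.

|r| = √0.5282 = 0.727
The association is negative, so r = −0.727.

-0.727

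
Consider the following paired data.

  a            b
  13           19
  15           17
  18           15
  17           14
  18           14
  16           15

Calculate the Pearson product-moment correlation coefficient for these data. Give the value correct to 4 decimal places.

n = 6, Σa = 97, Σb = 94, Σa² = 1587, Σb² = 1492, Σab = 1502
nΣab − ΣaΣb = 9012 − 9118 = -106
nΣa² − (Σa)² = 9522 − 9409 = 113; nΣb² − (Σb)² = 8952 − 8836 = 116
r = -106 / √(113 × 116) = -106 / 114.4902 ≈ -0.9258

-0.9258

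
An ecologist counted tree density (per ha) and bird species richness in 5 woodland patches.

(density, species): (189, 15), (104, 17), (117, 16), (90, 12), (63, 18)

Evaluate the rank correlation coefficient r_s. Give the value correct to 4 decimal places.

Rank density: 5, 3, 4, 2, 1
Rank species: 2, 4, 3, 1, 5
d = rank(density) − rank(species): 3, -1, 1, 1, -4; Σd² = 28
ρ = 1 − 6Σd² / [n(n²−1)] = 1 − 6×28 / (5×24) = 1 − 168/120 ≈ -0.4000

-0.4000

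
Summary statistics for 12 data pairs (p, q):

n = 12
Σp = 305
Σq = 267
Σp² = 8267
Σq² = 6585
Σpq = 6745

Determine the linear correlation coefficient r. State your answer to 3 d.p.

r = (nΣpq − ΣpΣq) / √[(nΣp² − (Σp)²)(nΣq² − (Σq)²)]
Numerator: 12×6745 − 305×267 = -495
Denominator: √[(99204 − 93025)(79020 − 71289)] = √[6179 × 7731] = 6911.5736
r = -495 / 6911.5736 ≈ -0.072

-0.072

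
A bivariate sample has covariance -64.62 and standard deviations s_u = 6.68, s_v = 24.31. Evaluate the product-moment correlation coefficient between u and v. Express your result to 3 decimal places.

r = Cov(u,v) / (s_u · s_v) = -64.62 / (6.68 × 24.31)
  = -64.62 / 162.3908 ≈ -0.398

-0.398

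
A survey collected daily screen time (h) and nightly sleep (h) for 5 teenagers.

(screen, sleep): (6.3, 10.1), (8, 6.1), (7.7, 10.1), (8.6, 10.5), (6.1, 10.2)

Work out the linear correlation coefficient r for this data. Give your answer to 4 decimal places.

-0.2793

n = 5, Σx = 36.7, Σy = 47, Σx² = 274.15, Σy² = 455.52, Σxy = 342.72
nΣxy − ΣxΣy = 1713.6 − 1724.9 = -11.3
nΣx² − (Σx)² = 1370.75 − 1346.89 = 23.86; nΣy² − (Σy)² = 2277.6 − 2209 = 68.6
r = -11.3 / √(23.86 × 68.6) = -11.3 / 40.4573 ≈ -0.2793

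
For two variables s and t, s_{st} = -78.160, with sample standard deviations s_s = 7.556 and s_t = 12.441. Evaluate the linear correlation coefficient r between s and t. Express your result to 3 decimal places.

r = Cov(s,t) / (s_s · s_t) = -78.160 / (7.556 × 12.441)
  = -78.160 / 94.0042 ≈ -0.831

-0.831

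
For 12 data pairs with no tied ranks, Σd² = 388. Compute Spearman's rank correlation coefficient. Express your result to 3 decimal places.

-0.357

ρ = 1 − 6Σd² / [n(n²−1)] = 1 − 6×388 / (12×143)
  = 1 − 2328/1716 = 1 − 1.3566 ≈ -0.357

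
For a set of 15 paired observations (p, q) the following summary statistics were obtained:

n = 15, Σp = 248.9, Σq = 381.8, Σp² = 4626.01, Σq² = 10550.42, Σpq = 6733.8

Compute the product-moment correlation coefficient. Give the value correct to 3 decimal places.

0.620

r = (nΣpq − ΣpΣq) / √[(nΣp² − (Σp)²)(nΣq² − (Σq)²)]
Numerator: 15×6733.8 − 248.9×381.8 = 5976.98
Denominator: √[(69390.15 − 61951.21)(158256.3 − 145771.24)] = √[7438.94 × 12485.06] = 9637.1994
r = 5976.98 / 9637.1994 ≈ 0.620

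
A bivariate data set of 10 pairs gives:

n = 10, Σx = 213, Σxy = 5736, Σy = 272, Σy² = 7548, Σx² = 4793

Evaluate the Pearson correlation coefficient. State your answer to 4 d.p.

-0.2943

r = (nΣxy − ΣxΣy) / √[(nΣx² − (Σx)²)(nΣy² − (Σy)²)]
Numerator: 10×5736 − 213×272 = -576
Denominator: √[(47930 − 45369)(75480 − 73984)] = √[2561 × 1496] = 1957.3594
r = -576 / 1957.3594 ≈ -0.2943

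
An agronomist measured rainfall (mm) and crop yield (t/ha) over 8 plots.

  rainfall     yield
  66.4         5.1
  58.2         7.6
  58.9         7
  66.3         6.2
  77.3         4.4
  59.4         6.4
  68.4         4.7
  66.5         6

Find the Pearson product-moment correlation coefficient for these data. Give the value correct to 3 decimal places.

n = 8, Σx = 521.4, Σy = 47.4, Σx² = 34265.56, Σy² = 289.62, Σxy = 3045.08
nΣxy − ΣxΣy = 24360.64 − 24714.36 = -353.72
nΣx² − (Σx)² = 274124.48 − 271857.96 = 2266.52; nΣy² − (Σy)² = 2316.96 − 2246.76 = 70.2
r = -353.72 / √(2266.52 × 70.2) = -353.72 / 398.8856 ≈ -0.887

-0.887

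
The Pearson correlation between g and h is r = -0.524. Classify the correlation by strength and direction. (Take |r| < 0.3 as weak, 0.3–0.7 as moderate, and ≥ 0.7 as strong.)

moderate negative

r = -0.524 < 0 so the relationship is negative.
|r| = 0.524, which falls in the moderate range.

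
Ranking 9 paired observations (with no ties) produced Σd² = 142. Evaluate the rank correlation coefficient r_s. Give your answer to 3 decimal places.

ρ = 1 − 6Σd² / [n(n²−1)] = 1 − 6×142 / (9×80)
  = 1 − 852/720 = 1 − 1.1833 ≈ -0.183

-0.183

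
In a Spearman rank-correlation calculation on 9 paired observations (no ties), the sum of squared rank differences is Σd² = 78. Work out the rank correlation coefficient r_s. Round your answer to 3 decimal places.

0.350

ρ = 1 − 6Σd² / [n(n²−1)] = 1 − 6×78 / (9×80)
  = 1 − 468/720 = 1 − 0.6500 ≈ 0.350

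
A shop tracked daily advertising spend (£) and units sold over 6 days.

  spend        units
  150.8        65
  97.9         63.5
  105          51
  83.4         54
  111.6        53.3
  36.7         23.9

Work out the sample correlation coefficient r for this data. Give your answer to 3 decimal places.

n = 6, Σx = 585.4, Σy = 310.7, Σx² = 64107.06, Σy² = 17186.35, Σxy = 32702.66
nΣxy − ΣxΣy = 196215.96 − 181883.78 = 14332.18
nΣx² − (Σx)² = 384642.36 − 342693.16 = 41949.2; nΣy² − (Σy)² = 103118.1 − 96534.49 = 6583.61
r = 14332.18 / √(41949.2 × 6583.61) = 14332.18 / 16618.5791 ≈ 0.862

0.862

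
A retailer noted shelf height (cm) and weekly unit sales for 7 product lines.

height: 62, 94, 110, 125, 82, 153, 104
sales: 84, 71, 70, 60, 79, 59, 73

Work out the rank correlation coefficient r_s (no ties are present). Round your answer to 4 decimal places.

Rank height: 1, 3, 5, 6, 2, 7, 4
Rank sales: 7, 4, 3, 2, 6, 1, 5
d = rank(height) − rank(sales): -6, -1, 2, 4, -4, 6, -1; Σd² = 110
ρ = 1 − 6Σd² / [n(n²−1)] = 1 − 6×110 / (7×48) = 1 − 660/336 ≈ -0.9643

-0.9643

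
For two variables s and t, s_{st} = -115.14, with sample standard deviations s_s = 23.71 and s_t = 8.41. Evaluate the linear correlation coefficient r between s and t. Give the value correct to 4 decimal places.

r = Cov(s,t) / (s_s · s_t) = -115.14 / (23.71 × 8.41)
  = -115.14 / 199.4011 ≈ -0.5774

-0.5774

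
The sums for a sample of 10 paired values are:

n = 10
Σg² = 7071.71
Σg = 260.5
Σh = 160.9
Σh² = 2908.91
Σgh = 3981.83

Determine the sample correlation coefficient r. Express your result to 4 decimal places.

-0.6932

r = (nΣgh − ΣgΣh) / √[(nΣg² − (Σg)²)(nΣh² − (Σh)²)]
Numerator: 10×3981.83 − 260.5×160.9 = -2096.15
Denominator: √[(70717.1 − 67860.25)(29089.1 − 25888.81)] = √[2856.85 × 3200.29] = 3023.6978
r = -2096.15 / 3023.6978 ≈ -0.6932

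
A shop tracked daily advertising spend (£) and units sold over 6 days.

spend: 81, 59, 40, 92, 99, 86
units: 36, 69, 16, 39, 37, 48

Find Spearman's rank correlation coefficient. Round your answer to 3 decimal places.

0.200

Rank spend: 3, 2, 1, 5, 6, 4
Rank units: 2, 6, 1, 4, 3, 5
d = rank(spend) − rank(units): 1, -4, 0, 1, 3, -1; Σd² = 28
ρ = 1 − 6Σd² / [n(n²−1)] = 1 − 6×28 / (6×35) = 1 − 168/210 ≈ 0.200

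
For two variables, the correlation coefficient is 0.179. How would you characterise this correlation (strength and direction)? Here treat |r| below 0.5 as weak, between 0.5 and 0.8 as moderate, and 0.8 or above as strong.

r = 0.179 > 0 so the relationship is positive.
|r| = 0.179, which falls in the weak range.

weak positive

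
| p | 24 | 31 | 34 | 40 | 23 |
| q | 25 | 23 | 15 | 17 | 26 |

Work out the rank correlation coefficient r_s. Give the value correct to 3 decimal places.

-0.900

Rank p: 2, 3, 4, 5, 1
Rank q: 4, 3, 1, 2, 5
d = rank(p) − rank(q): -2, 0, 3, 3, -4; Σd² = 38
ρ = 1 − 6Σd² / [n(n²−1)] = 1 − 6×38 / (5×24) = 1 − 228/120 ≈ -0.900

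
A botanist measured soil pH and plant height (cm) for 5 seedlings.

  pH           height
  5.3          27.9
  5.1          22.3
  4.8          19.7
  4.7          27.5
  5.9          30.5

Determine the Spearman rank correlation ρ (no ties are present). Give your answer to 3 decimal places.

Rank pH: 4, 3, 2, 1, 5
Rank height: 4, 2, 1, 3, 5
d = rank(pH) − rank(height): 0, 1, 1, -2, 0; Σd² = 6
ρ = 1 − 6Σd² / [n(n²−1)] = 1 − 6×6 / (5×24) = 1 − 36/120 ≈ 0.700

0.700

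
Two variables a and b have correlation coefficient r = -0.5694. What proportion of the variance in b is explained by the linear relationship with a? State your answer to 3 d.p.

0.324

r² = (-0.5694)² = 0.324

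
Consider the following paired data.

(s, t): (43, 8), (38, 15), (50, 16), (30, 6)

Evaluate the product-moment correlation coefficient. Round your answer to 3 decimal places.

0.656

n = 4, Σs = 161, Σt = 45, Σs² = 6693, Σt² = 581, Σst = 1894
nΣst − ΣsΣt = 7576 − 7245 = 331
nΣs² − (Σs)² = 26772 − 25921 = 851; nΣt² − (Σt)² = 2324 − 2025 = 299
r = 331 / √(851 × 299) = 331 / 504.4294 ≈ 0.656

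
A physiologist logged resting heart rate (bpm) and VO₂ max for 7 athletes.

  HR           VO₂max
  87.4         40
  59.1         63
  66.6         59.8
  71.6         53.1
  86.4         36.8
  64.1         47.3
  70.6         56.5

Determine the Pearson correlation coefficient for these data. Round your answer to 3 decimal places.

n = 7, Σx = 505.8, Σy = 356.5, Σx² = 37251.82, Σy² = 18748.43, Σxy = 25204.29
nΣxy − ΣxΣy = 176430.03 − 180317.7 = -3887.67
nΣx² − (Σx)² = 260762.74 − 255833.64 = 4929.1; nΣy² − (Σy)² = 131239.01 − 127092.25 = 4146.76
r = -3887.67 / √(4929.1 × 4146.76) = -3887.67 / 4521.0391 ≈ -0.860

-0.860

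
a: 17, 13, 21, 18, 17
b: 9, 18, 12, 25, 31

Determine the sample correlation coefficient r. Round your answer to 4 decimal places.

-0.1730

n = 5, Σa = 86, Σb = 95, Σa² = 1512, Σb² = 2135, Σab = 1616
nΣab − ΣaΣb = 8080 − 8170 = -90
nΣa² − (Σa)² = 7560 − 7396 = 164; nΣb² − (Σb)² = 10675 − 9025 = 1650
r = -90 / √(164 × 1650) = -90 / 520.1923 ≈ -0.1730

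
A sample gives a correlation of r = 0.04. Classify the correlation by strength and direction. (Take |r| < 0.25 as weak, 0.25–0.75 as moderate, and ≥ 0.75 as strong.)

weak positive

r = 0.04 > 0 so the relationship is positive.
|r| = 0.04, which falls in the weak range.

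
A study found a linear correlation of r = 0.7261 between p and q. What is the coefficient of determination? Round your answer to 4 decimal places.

r² = (0.7261)² = 0.5272

0.5272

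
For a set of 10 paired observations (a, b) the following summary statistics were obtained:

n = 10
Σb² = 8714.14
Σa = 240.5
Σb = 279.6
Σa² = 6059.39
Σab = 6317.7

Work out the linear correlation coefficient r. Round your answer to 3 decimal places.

-0.818

r = (nΣab − ΣaΣb) / √[(nΣa² − (Σa)²)(nΣb² − (Σb)²)]
Numerator: 10×6317.7 − 240.5×279.6 = -4066.8
Denominator: √[(60593.9 − 57840.25)(87141.4 − 78176.16)] = √[2753.65 × 8965.24] = 4968.6148
r = -4066.8 / 4968.6148 ≈ -0.818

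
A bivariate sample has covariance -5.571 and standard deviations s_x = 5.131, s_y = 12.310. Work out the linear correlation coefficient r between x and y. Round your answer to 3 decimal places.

r = Cov(x,y) / (s_x · s_y) = -5.571 / (5.131 × 12.310)
  = -5.571 / 63.1626 ≈ -0.088

-0.088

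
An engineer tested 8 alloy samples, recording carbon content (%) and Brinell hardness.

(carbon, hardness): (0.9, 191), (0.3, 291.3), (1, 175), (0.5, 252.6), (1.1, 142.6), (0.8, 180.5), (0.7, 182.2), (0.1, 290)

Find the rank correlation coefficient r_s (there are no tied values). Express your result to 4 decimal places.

-0.9048

Rank carbon: 6, 2, 7, 3, 8, 5, 4, 1
Rank hardness: 5, 8, 2, 6, 1, 3, 4, 7
d = rank(carbon) − rank(hardness): 1, -6, 5, -3, 7, 2, 0, -6; Σd² = 160
ρ = 1 − 6Σd² / [n(n²−1)] = 1 − 6×160 / (8×63) = 1 − 960/504 ≈ -0.9048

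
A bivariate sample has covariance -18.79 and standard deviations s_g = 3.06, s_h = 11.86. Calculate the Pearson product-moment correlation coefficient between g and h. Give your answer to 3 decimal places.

r = Cov(g,h) / (s_g · s_h) = -18.79 / (3.06 × 11.86)
  = -18.79 / 36.2916 ≈ -0.518

-0.518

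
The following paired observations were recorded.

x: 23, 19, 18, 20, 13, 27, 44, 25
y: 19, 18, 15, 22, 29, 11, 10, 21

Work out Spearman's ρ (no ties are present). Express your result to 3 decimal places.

-0.595

Rank x: 5, 3, 2, 4, 1, 7, 8, 6
Rank y: 5, 4, 3, 7, 8, 2, 1, 6
d = rank(x) − rank(y): 0, -1, -1, -3, -7, 5, 7, 0; Σd² = 134
ρ = 1 − 6Σd² / [n(n²−1)] = 1 − 6×134 / (8×63) = 1 − 804/504 ≈ -0.595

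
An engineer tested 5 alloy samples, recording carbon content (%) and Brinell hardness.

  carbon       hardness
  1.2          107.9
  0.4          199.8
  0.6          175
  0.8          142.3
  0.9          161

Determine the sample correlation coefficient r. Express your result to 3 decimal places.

n = 5, Σx = 3.9, Σy = 786, Σx² = 3.41, Σy² = 128357.74, Σxy = 573.14
nΣxy − ΣxΣy = 2865.7 − 3065.4 = -199.7
nΣx² − (Σx)² = 17.05 − 15.21 = 1.84; nΣy² − (Σy)² = 641788.7 − 617796 = 23992.7
r = -199.7 / √(1.84 × 23992.7) = -199.7 / 210.1108 ≈ -0.950

-0.950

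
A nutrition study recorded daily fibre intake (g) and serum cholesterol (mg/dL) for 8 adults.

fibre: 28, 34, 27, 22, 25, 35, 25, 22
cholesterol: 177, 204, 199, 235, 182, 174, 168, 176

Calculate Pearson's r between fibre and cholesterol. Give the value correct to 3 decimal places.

n = 8, Σx = 218, Σy = 1515, Σx² = 6112, Σy² = 290371, Σxy = 41147
nΣxy − ΣxΣy = 329176 − 330270 = -1094
nΣx² − (Σx)² = 48896 − 47524 = 1372; nΣy² − (Σy)² = 2322968 − 2295225 = 27743
r = -1094 / √(1372 × 27743) = -1094 / 6169.5540 ≈ -0.177

-0.177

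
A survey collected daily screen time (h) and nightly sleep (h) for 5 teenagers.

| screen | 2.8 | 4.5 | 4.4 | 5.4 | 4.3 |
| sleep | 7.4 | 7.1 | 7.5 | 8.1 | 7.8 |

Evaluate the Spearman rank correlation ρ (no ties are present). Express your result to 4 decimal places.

0.3000

Rank screen: 1, 4, 3, 5, 2
Rank sleep: 2, 1, 3, 5, 4
d = rank(screen) − rank(sleep): -1, 3, 0, 0, -2; Σd² = 14
ρ = 1 − 6Σd² / [n(n²−1)] = 1 − 6×14 / (5×24) = 1 − 84/120 ≈ 0.3000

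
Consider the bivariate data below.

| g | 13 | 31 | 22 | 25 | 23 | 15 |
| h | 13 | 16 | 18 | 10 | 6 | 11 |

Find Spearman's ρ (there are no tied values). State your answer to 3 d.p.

Rank g: 1, 6, 3, 5, 4, 2
Rank h: 4, 5, 6, 2, 1, 3
d = rank(g) − rank(h): -3, 1, -3, 3, 3, -1; Σd² = 38
ρ = 1 − 6Σd² / [n(n²−1)] = 1 − 6×38 / (6×35) = 1 − 228/210 ≈ -0.086

-0.086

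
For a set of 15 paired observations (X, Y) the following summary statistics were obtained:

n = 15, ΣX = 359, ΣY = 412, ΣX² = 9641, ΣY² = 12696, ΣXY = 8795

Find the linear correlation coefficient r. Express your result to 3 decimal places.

-0.886

r = (nΣXY − ΣXΣY) / √[(nΣX² − (ΣX)²)(nΣY² − (ΣY)²)]
Numerator: 15×8795 − 359×412 = -15983
Denominator: √[(144615 − 128881)(190440 − 169744)] = √[15734 × 20696] = 18045.2449
r = -15983 / 18045.2449 ≈ -0.886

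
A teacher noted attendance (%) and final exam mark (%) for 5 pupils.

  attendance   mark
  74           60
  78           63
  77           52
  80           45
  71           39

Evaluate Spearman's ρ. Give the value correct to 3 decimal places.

Rank attendance: 2, 4, 3, 5, 1
Rank mark: 4, 5, 3, 2, 1
d = rank(attendance) − rank(mark): -2, -1, 0, 3, 0; Σd² = 14
ρ = 1 − 6Σd² / [n(n²−1)] = 1 − 6×14 / (5×24) = 1 − 84/120 ≈ 0.300

0.300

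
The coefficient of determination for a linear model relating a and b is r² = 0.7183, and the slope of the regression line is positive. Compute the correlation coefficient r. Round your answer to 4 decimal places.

0.8475

|r| = √0.7183 = 0.8475
The association is positive, so r = 0.8475.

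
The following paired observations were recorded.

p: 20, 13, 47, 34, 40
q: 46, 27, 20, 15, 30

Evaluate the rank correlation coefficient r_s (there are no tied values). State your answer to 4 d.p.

Rank p: 2, 1, 5, 3, 4
Rank q: 5, 3, 2, 1, 4
d = rank(p) − rank(q): -3, -2, 3, 2, 0; Σd² = 26
ρ = 1 − 6Σd² / [n(n²−1)] = 1 − 6×26 / (5×24) = 1 − 156/120 ≈ -0.3000

-0.3000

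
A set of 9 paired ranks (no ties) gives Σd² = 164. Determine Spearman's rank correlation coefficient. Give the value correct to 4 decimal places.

ρ = 1 − 6Σd² / [n(n²−1)] = 1 − 6×164 / (9×80)
  = 1 − 984/720 = 1 − 1.36667 ≈ -0.3667

-0.3667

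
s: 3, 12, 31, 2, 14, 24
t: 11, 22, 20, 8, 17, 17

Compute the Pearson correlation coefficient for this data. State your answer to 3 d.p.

n = 6, Σs = 86, Σt = 95, Σs² = 1890, Σt² = 1647, Σst = 1579
nΣst − ΣsΣt = 9474 − 8170 = 1304
nΣs² − (Σs)² = 11340 − 7396 = 3944; nΣt² − (Σt)² = 9882 − 9025 = 857
r = 1304 / √(3944 × 857) = 1304 / 1838.4798 ≈ 0.709

0.709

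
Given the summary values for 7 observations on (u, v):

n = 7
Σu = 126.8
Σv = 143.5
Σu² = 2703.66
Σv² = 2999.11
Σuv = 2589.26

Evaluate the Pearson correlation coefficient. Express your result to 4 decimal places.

-0.0664

r = (nΣuv − ΣuΣv) / √[(nΣu² − (Σu)²)(nΣv² − (Σv)²)]
Numerator: 7×2589.26 − 126.8×143.5 = -70.98
Denominator: √[(18925.62 − 16078.24)(20993.77 − 20592.25)] = √[2847.38 × 401.52] = 1069.2427
r = -70.98 / 1069.2427 ≈ -0.0664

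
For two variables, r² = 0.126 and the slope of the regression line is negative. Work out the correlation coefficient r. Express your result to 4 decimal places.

|r| = √0.126 = 0.3550
The association is negative, so r = −0.3550.

-0.3550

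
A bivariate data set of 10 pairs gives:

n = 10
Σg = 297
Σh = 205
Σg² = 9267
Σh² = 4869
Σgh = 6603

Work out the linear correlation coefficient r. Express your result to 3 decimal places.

r = (nΣgh − ΣgΣh) / √[(nΣg² − (Σg)²)(nΣh² − (Σh)²)]
Numerator: 10×6603 − 297×205 = 5145
Denominator: √[(92670 − 88209)(48690 − 42025)] = √[4461 × 6665] = 5452.7576
r = 5145 / 5452.7576 ≈ 0.944

0.944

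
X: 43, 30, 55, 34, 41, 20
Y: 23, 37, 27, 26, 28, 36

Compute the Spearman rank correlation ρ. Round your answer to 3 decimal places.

-0.657

Rank X: 5, 2, 6, 3, 4, 1
Rank Y: 1, 6, 3, 2, 4, 5
d = rank(X) − rank(Y): 4, -4, 3, 1, 0, -4; Σd² = 58
ρ = 1 − 6Σd² / [n(n²−1)] = 1 − 6×58 / (6×35) = 1 − 348/210 ≈ -0.657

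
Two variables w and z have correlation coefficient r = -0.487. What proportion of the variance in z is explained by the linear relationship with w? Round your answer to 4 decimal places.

r² = (-0.487)² = 0.2372

0.2372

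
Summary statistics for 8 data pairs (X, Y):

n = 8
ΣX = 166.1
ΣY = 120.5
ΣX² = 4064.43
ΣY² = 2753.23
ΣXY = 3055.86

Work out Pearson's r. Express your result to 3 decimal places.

r = (nΣXY − ΣXΣY) / √[(nΣX² − (ΣX)²)(nΣY² − (ΣY)²)]
Numerator: 8×3055.86 − 166.1×120.5 = 4431.83
Denominator: √[(32515.44 − 27589.21)(22025.84 − 14520.25)] = √[4926.23 × 7505.59] = 6080.6466
r = 4431.83 / 6080.6466 ≈ 0.729

0.729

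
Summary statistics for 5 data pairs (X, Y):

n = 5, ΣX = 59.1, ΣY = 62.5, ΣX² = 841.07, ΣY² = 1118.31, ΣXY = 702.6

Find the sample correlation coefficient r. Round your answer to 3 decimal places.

r = (nΣXY − ΣXΣY) / √[(nΣX² − (ΣX)²)(nΣY² − (ΣY)²)]
Numerator: 5×702.6 − 59.1×62.5 = -180.75
Denominator: √[(4205.35 − 3492.81)(5591.55 − 3906.25)] = √[712.54 × 1685.3] = 1095.8301
r = -180.75 / 1095.8301 ≈ -0.165

-0.165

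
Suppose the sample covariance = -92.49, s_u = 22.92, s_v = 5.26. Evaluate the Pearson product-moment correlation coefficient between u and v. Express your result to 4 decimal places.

r = Cov(u,v) / (s_u · s_v) = -92.49 / (22.92 × 5.26)
  = -92.49 / 120.5592 ≈ -0.7672

-0.7672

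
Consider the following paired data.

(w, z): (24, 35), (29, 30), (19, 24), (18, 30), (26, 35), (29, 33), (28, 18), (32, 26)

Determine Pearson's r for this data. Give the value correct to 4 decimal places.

-0.0503

n = 8, Σw = 205, Σz = 231, Σw² = 5427, Σz² = 6915, Σwz = 5909
nΣwz − ΣwΣz = 47272 − 47355 = -83
nΣw² − (Σw)² = 43416 − 42025 = 1391; nΣz² − (Σz)² = 55320 − 53361 = 1959
r = -83 / √(1391 × 1959) = -83 / 1650.7480 ≈ -0.0503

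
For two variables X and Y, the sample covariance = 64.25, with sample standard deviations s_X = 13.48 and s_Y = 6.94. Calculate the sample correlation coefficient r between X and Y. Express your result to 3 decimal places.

0.687

r = Cov(X,Y) / (s_X · s_Y) = 64.25 / (13.48 × 6.94)
  = 64.25 / 93.5512 ≈ 0.687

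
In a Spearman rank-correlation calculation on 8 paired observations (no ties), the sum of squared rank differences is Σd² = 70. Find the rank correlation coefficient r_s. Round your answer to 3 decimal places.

0.167

ρ = 1 − 6Σd² / [n(n²−1)] = 1 − 6×70 / (8×63)
  = 1 − 420/504 = 1 − 0.8333 ≈ 0.167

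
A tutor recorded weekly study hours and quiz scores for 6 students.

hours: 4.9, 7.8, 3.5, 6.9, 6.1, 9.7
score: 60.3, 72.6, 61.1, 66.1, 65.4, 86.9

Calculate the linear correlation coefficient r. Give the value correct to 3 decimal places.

n = 6, Σx = 38.9, Σy = 412.4, Σx² = 276.01, Σy² = 28838.04, Σxy = 2773.56
nΣxy − ΣxΣy = 16641.36 − 16042.36 = 599
nΣx² − (Σx)² = 1656.06 − 1513.21 = 142.85; nΣy² − (Σy)² = 173028.24 − 170073.76 = 2954.48
r = 599 / √(142.85 × 2954.48) = 599 / 649.6518 ≈ 0.922

0.922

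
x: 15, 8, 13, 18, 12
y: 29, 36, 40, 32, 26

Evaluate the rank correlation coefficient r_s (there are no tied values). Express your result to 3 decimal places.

-0.100

Rank x: 4, 1, 3, 5, 2
Rank y: 2, 4, 5, 3, 1
d = rank(x) − rank(y): 2, -3, -2, 2, 1; Σd² = 22
ρ = 1 − 6Σd² / [n(n²−1)] = 1 − 6×22 / (5×24) = 1 − 132/120 ≈ -0.100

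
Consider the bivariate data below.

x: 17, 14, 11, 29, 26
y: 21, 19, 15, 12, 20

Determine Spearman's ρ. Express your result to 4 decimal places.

-0.1000

Rank x: 3, 2, 1, 5, 4
Rank y: 5, 3, 2, 1, 4
d = rank(x) − rank(y): -2, -1, -1, 4, 0; Σd² = 22
ρ = 1 − 6Σd² / [n(n²−1)] = 1 − 6×22 / (5×24) = 1 − 132/120 ≈ -0.1000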